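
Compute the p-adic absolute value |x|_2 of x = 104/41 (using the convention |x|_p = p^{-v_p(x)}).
|104/41|_2 = 1/8

Step 1 — compute v_2(x) by factoring powers of 2 out of the numerator and denominator: v_2(104/41) = 3. Step 2 — apply |x|_p = p^{-v_p(x)} = 2^{-3} = 1/8.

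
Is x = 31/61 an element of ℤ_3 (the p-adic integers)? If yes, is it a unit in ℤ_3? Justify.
x ∈ ℤ_3^× (unit); v_3(x) = 0

ℤ_3 = {x ∈ ℚ_3 : v_3(x) ≥ 0} and ℤ_3^× = {x ∈ ℤ_3 : v_3(x) = 0}. Here v_3(31/61) = v_3(num) − v_3(den) = 0; compare against these criteria.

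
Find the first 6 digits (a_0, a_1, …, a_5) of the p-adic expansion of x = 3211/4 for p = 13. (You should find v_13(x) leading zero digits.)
(a_0, …, a_5) = (0, 0, 8, 3, 3, 3)

v_13(3211/4) = 2, so a_0 = ... = a_1 = 0. Factor out: x = 13^2 · u with u = 19/4 a unit in ℤ_13. Expand u iteratively via a_{v+i} = u_i mod 13, u_{i+1} = (u_i − a_{v+i})/13:
  u_0 = 19/4;  a_2 = 8;  u_1 = (u_0 − 8)/13 = -1/4
  u_1 = -1/4;  a_3 = 3;  u_2 = (u_1 − 3)/13 = -1/4
  u_2 = -1/4;  a_4 = 3;  u_3 = (u_2 − 3)/13 = -1/4
  u_3 = -1/4;  a_5 = 3;  u_4 = (u_3 − 3)/13 = -1/4
Digits: (0, 0, 8, 3, 3, 3).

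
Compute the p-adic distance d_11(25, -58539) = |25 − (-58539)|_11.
d_11(25, -58539) = 1/14641

Step 1 — x − y = 25 − (-58539) = 58564. Step 2 — v_11(58564) = 4 (factor: 58564 = (11^4 · 4); the sign does not affect v_p). Step 3 — |x − y|_11 = 11^{-4} = 1/14641.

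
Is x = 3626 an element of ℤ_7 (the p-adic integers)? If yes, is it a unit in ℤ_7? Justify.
x ∈ ℤ_7 but not a unit; v_7(x) = 2 > 0

ℤ_7 = {x ∈ ℚ_7 : v_7(x) ≥ 0} and ℤ_7^× = {x ∈ ℤ_7 : v_7(x) = 0}. Here v_7(3626) = v_7(num) − v_7(den) = 2; compare against these criteria.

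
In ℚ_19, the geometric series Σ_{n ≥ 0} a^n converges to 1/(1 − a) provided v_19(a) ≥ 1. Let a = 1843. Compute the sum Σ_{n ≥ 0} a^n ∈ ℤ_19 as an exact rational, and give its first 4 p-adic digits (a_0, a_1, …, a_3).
Σ a^n = 1/(1 − a) = -1/1842;  first 4 digits = (1, 2, 9, 9)

v_19(a) = 1 ≥ 1, so the series converges in ℤ_19 to 1/(1 − a) = 1/(1 − 1843) = -1/1842. Expand this rational in ℤ_19: compute digits iteratively via d_i = x_i mod 19, x_{i+1} = (x_i − d_i)/19. The first 4 digits are (1, 2, 9, 9).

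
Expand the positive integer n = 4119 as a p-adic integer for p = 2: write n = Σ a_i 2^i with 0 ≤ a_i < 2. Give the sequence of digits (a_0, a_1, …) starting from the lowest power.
(a_0, a_1, …) = (1, 1, 1, 0, 1, 0, 0, 0, 0, 0, 0, 0, 1)

Repeated division by 2 gives the digits low-to-high: 4119 = 1 + 1·2^1 + 1·2^2 + 1·2^4 + 1·2^12. Digit sequence: (1, 1, 1, 0, 1, 0, 0, 0, 0, 0, 0, 0, 1).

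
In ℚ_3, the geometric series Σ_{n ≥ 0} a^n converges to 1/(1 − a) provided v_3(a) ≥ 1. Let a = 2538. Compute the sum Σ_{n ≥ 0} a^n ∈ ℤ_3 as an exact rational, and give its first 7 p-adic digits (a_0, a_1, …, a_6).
Σ a^n = 1/(1 − a) = -1/2537;  first 7 digits = (1, 0, 0, 1, 1, 1, 1)

v_3(a) = 3 ≥ 1, so the series converges in ℤ_3 to 1/(1 − a) = 1/(1 − 2538) = -1/2537. Expand this rational in ℤ_3: compute digits iteratively via d_i = x_i mod 3, x_{i+1} = (x_i − d_i)/3. The first 7 digits are (1, 0, 0, 1, 1, 1, 1).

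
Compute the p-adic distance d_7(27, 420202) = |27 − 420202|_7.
d_7(27, 420202) = 1/16807

Step 1 — x − y = 27 − 420202 = -420175. Step 2 — v_7(-420175) = 5 (factor: -420175 = −(7^5 · 25); the sign does not affect v_p). Step 3 — |x − y|_7 = 7^{-5} = 1/16807.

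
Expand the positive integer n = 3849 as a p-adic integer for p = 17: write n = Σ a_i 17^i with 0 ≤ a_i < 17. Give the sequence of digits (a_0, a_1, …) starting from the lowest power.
(a_0, a_1, …) = (7, 5, 13)

Repeated division by 17 gives the digits low-to-high: 3849 = 7 + 5·17^1 + 13·17^2. Digit sequence: (7, 5, 13).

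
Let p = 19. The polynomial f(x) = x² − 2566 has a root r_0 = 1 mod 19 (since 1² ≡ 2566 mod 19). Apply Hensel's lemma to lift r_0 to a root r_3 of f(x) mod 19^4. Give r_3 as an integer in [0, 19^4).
r_3 = 110847 (mod 130321)

Hensel's recurrence: r_{i+1} = r_i − f(r_i)·(f′(r_i))^{-1} mod 19^{i+2}, with f′(x) = 2x. Iterate:
  r_0 = 1 (mod 19)
  r_1 = 20 (mod 361)
  r_2 = 1103 (mod 6859)
  r_3 = 110847 (mod 130321)
Final: r_3 = 110847, and one checks f(r_3) ≡ 0 mod 19^4.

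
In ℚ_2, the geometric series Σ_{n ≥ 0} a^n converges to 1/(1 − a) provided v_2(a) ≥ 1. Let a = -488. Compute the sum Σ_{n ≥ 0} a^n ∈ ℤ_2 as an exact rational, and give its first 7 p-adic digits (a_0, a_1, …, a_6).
Σ a^n = 1/(1 − a) = 1/489;  first 7 digits = (1, 0, 0, 1, 1, 0, 1)

v_2(a) = 3 ≥ 1, so the series converges in ℤ_2 to 1/(1 − a) = 1/(1 − (-488)) = 1/489. Expand this rational in ℤ_2: compute digits iteratively via d_i = x_i mod 2, x_{i+1} = (x_i − d_i)/2. The first 7 digits are (1, 0, 0, 1, 1, 0, 1).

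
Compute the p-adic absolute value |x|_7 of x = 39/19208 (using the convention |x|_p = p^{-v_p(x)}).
|39/19208|_7 = 2401

Step 1 — compute v_7(x) by factoring powers of 7 out of the numerator and denominator: v_7(39/19208) = -4. Step 2 — apply |x|_p = p^{-v_p(x)} = 7^{4} = 2401.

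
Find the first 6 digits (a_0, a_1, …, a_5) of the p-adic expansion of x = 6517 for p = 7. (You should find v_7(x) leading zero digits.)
(a_0, …, a_5) = (0, 0, 0, 5, 2, 0)

v_7(6517) = 3, so a_0 = ... = a_2 = 0. Factor out: x = 7^3 · u with u = 19 a unit in ℤ_7. Expand u iteratively via a_{v+i} = u_i mod 7, u_{i+1} = (u_i − a_{v+i})/7:
  u_0 = 19;  a_3 = 5;  u_1 = (u_0 − 5)/7 = 2
  u_1 = 2;  a_4 = 2;  u_2 = (u_1 − 2)/7 = 0
  u_2 = 0;  a_5 = 0;  u_3 = (u_2 − 0)/7 = 0
Digits: (0, 0, 0, 5, 2, 0).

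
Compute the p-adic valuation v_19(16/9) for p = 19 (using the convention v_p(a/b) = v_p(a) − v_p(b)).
v_19(16/9) = 0

Factor powers of 19 from the numerator and denominator of the reduced fraction: 16 = 19^0 · 16 and 9 = 19^0 · 9. Apply v_p(a/b) = v_p(a) − v_p(b): v_19(16/9) = 0 − 0 = 0.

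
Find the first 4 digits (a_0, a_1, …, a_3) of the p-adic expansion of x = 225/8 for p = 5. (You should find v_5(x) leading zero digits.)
(a_0, …, a_3) = (0, 0, 3, 4)

v_5(225/8) = 2, so a_0 = ... = a_1 = 0. Factor out: x = 5^2 · u with u = 9/8 a unit in ℤ_5. Expand u iteratively via a_{v+i} = u_i mod 5, u_{i+1} = (u_i − a_{v+i})/5:
  u_0 = 9/8;  a_2 = 3;  u_1 = (u_0 − 3)/5 = -3/8
  u_1 = -3/8;  a_3 = 4;  u_2 = (u_1 − 4)/5 = -7/8
Digits: (0, 0, 3, 4).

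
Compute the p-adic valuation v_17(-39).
v_17(-39) = 0

v_17(n) is the largest exponent k such that 17^k divides n. Factor out: -39 = -17^0 · 39. (Sign doesn't affect v_p.) So v_17(-39) = 0.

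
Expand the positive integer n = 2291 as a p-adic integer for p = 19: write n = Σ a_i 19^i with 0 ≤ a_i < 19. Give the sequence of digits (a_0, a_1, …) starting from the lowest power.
(a_0, a_1, …) = (11, 6, 6)

Repeated division by 19 gives the digits low-to-high: 2291 = 11 + 6·19^1 + 6·19^2. Digit sequence: (11, 6, 6).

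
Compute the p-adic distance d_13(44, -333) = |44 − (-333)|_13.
d_13(44, -333) = 1/13

Step 1 — x − y = 44 − (-333) = 377. Step 2 — v_13(377) = 1 (factor: 377 = (13^1 · 29); the sign does not affect v_p). Step 3 — |x − y|_13 = 13^{-1} = 1/13.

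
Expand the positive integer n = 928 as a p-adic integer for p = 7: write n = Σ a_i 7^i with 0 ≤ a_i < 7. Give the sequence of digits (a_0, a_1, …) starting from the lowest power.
(a_0, a_1, …) = (4, 6, 4, 2)

Repeated division by 7 gives the digits low-to-high: 928 = 4 + 6·7^1 + 4·7^2 + 2·7^3. Digit sequence: (4, 6, 4, 2).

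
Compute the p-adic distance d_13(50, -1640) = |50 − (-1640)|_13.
d_13(50, -1640) = 1/169

Step 1 — x − y = 50 − (-1640) = 1690. Step 2 — v_13(1690) = 2 (factor: 1690 = (13^2 · 10); the sign does not affect v_p). Step 3 — |x − y|_13 = 13^{-2} = 1/169.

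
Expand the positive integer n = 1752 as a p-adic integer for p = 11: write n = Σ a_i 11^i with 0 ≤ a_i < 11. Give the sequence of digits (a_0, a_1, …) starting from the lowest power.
(a_0, a_1, …) = (3, 5, 3, 1)

Repeated division by 11 gives the digits low-to-high: 1752 = 3 + 5·11^1 + 3·11^2 + 1·11^3. Digit sequence: (3, 5, 3, 1).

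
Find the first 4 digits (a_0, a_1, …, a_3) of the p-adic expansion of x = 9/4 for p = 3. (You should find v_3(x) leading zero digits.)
(a_0, …, a_3) = (0, 0, 1, 2)

v_3(9/4) = 2, so a_0 = ... = a_1 = 0. Factor out: x = 3^2 · u with u = 1/4 a unit in ℤ_3. Expand u iteratively via a_{v+i} = u_i mod 3, u_{i+1} = (u_i − a_{v+i})/3:
  u_0 = 1/4;  a_2 = 1;  u_1 = (u_0 − 1)/3 = -1/4
  u_1 = -1/4;  a_3 = 2;  u_2 = (u_1 − 2)/3 = -3/4
Digits: (0, 0, 1, 2).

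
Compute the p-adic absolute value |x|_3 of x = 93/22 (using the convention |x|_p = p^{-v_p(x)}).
|93/22|_3 = 1/3

Step 1 — compute v_3(x) by factoring powers of 3 out of the numerator and denominator: v_3(93/22) = 1. Step 2 — apply |x|_p = p^{-v_p(x)} = 3^{-1} = 1/3.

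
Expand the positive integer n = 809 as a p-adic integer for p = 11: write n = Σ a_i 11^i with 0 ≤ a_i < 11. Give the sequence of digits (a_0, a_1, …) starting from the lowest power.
(a_0, a_1, …) = (6, 7, 6)

Repeated division by 11 gives the digits low-to-high: 809 = 6 + 7·11^1 + 6·11^2. Digit sequence: (6, 7, 6).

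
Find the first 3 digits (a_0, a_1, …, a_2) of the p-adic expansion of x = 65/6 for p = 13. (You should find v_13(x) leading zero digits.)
(a_0, …, a_2) = (0, 3, 2)

v_13(65/6) = 1, so a_0 = ... = a_0 = 0. Factor out: x = 13^1 · u with u = 5/6 a unit in ℤ_13. Expand u iteratively via a_{v+i} = u_i mod 13, u_{i+1} = (u_i − a_{v+i})/13:
  u_0 = 5/6;  a_1 = 3;  u_1 = (u_0 − 3)/13 = -1/6
  u_1 = -1/6;  a_2 = 2;  u_2 = (u_1 − 2)/13 = -1/6
Digits: (0, 3, 2).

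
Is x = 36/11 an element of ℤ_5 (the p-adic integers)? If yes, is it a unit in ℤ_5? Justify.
x ∈ ℤ_5^× (unit); v_5(x) = 0

ℤ_5 = {x ∈ ℚ_5 : v_5(x) ≥ 0} and ℤ_5^× = {x ∈ ℤ_5 : v_5(x) = 0}. Here v_5(36/11) = v_5(num) − v_5(den) = 0; compare against these criteria.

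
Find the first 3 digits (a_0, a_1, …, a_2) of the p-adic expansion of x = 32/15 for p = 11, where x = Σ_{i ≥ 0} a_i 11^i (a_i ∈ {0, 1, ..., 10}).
(a_0, …, a_2) = (8, 9, 5)

v_11(32/15) = 0 (numerator and denominator both coprime to 11), so x ∈ ℤ_11^×. Compute digits iteratively via a_i = x_i mod 11, x_{i+1} = (x_i − a_i)/11, with x_0 = x:
  x_0 = 32/15;  a_0 = 8;  x_1 = (x_0 − 8)/11 = -8/15
  x_1 = -8/15;  a_1 = 9;  x_2 = (x_1 − 9)/11 = -13/15
  x_2 = -13/15;  a_2 = 5;  x_3 = (x_2 − 5)/11 = -8/15
Digits: (8, 9, 5).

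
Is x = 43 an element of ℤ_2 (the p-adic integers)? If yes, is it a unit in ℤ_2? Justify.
x ∈ ℤ_2^× (unit); v_2(x) = 0

ℤ_2 = {x ∈ ℚ_2 : v_2(x) ≥ 0} and ℤ_2^× = {x ∈ ℤ_2 : v_2(x) = 0}. Here v_2(43) = v_2(num) − v_2(den) = 0; compare against these criteria.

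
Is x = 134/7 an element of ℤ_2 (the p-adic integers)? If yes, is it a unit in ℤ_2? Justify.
x ∈ ℤ_2 but not a unit; v_2(x) = 1 > 0

ℤ_2 = {x ∈ ℚ_2 : v_2(x) ≥ 0} and ℤ_2^× = {x ∈ ℤ_2 : v_2(x) = 0}. Here v_2(134/7) = v_2(num) − v_2(den) = 1; compare against these criteria.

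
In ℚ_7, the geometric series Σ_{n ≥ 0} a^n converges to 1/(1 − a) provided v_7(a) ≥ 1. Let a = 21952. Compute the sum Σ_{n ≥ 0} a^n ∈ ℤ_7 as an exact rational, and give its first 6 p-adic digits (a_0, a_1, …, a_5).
Σ a^n = 1/(1 − a) = -1/21951;  first 6 digits = (1, 0, 0, 1, 2, 1)

v_7(a) = 3 ≥ 1, so the series converges in ℤ_7 to 1/(1 − a) = 1/(1 − 21952) = -1/21951. Expand this rational in ℤ_7: compute digits iteratively via d_i = x_i mod 7, x_{i+1} = (x_i − d_i)/7. The first 6 digits are (1, 0, 0, 1, 2, 1).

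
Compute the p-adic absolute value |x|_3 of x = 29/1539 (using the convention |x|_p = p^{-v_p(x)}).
|29/1539|_3 = 81

Step 1 — compute v_3(x) by factoring powers of 3 out of the numerator and denominator: v_3(29/1539) = -4. Step 2 — apply |x|_p = p^{-v_p(x)} = 3^{4} = 81.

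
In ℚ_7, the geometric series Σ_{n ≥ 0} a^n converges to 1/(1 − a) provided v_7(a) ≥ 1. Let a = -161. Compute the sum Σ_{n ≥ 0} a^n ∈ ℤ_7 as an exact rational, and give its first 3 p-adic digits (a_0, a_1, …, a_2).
Σ a^n = 1/(1 − a) = 1/162;  first 3 digits = (1, 5, 0)

v_7(a) = 1 ≥ 1, so the series converges in ℤ_7 to 1/(1 − a) = 1/(1 − (-161)) = 1/162. Expand this rational in ℤ_7: compute digits iteratively via d_i = x_i mod 7, x_{i+1} = (x_i − d_i)/7. The first 3 digits are (1, 5, 0).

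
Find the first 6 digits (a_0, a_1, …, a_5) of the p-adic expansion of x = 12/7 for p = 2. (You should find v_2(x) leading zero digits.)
(a_0, …, a_5) = (0, 0, 1, 0, 1, 0)

v_2(12/7) = 2, so a_0 = ... = a_1 = 0. Factor out: x = 2^2 · u with u = 3/7 a unit in ℤ_2. Expand u iteratively via a_{v+i} = u_i mod 2, u_{i+1} = (u_i − a_{v+i})/2:
  u_0 = 3/7;  a_2 = 1;  u_1 = (u_0 − 1)/2 = -2/7
  u_1 = -2/7;  a_3 = 0;  u_2 = (u_1 − 0)/2 = -1/7
  u_2 = -1/7;  a_4 = 1;  u_3 = (u_2 − 1)/2 = -4/7
  u_3 = -4/7;  a_5 = 0;  u_4 = (u_3 − 0)/2 = -2/7
Digits: (0, 0, 1, 0, 1, 0).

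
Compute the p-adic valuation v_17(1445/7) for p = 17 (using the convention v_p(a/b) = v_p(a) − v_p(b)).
v_17(1445/7) = 2

Factor powers of 17 from the numerator and denominator of the reduced fraction: 1445 = 17^2 · 5 and 7 = 17^0 · 7. Apply v_p(a/b) = v_p(a) − v_p(b): v_17(1445/7) = 2 − 0 = 2.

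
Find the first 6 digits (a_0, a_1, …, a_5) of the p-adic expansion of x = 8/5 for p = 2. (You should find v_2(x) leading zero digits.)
(a_0, …, a_5) = (0, 0, 0, 1, 0, 1)

v_2(8/5) = 3, so a_0 = ... = a_2 = 0. Factor out: x = 2^3 · u with u = 1/5 a unit in ℤ_2. Expand u iteratively via a_{v+i} = u_i mod 2, u_{i+1} = (u_i − a_{v+i})/2:
  u_0 = 1/5;  a_3 = 1;  u_1 = (u_0 − 1)/2 = -2/5
  u_1 = -2/5;  a_4 = 0;  u_2 = (u_1 − 0)/2 = -1/5
  u_2 = -1/5;  a_5 = 1;  u_3 = (u_2 − 1)/2 = -3/5
Digits: (0, 0, 0, 1, 0, 1).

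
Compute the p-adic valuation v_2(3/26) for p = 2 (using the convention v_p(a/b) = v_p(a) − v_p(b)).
v_2(3/26) = -1

Factor powers of 2 from the numerator and denominator of the reduced fraction: 3 = 2^0 · 3 and 26 = 2^1 · 13. Apply v_p(a/b) = v_p(a) − v_p(b): v_2(3/26) = 0 − 1 = -1.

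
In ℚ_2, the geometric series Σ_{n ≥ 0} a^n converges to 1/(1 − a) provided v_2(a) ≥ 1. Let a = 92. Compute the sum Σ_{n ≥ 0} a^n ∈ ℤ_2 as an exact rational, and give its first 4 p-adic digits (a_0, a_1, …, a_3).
Σ a^n = 1/(1 − a) = -1/91;  first 4 digits = (1, 0, 1, 1)

v_2(a) = 2 ≥ 1, so the series converges in ℤ_2 to 1/(1 − a) = 1/(1 − 92) = -1/91. Expand this rational in ℤ_2: compute digits iteratively via d_i = x_i mod 2, x_{i+1} = (x_i − d_i)/2. The first 4 digits are (1, 0, 1, 1).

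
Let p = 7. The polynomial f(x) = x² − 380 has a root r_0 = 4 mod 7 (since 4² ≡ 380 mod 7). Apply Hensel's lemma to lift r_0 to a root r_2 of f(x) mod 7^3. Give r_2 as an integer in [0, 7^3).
r_2 = 123 (mod 343)

Hensel's recurrence: r_{i+1} = r_i − f(r_i)·(f′(r_i))^{-1} mod 7^{i+2}, with f′(x) = 2x. Iterate:
  r_0 = 4 (mod 7)
  r_1 = 25 (mod 49)
  r_2 = 123 (mod 343)
Final: r_2 = 123, and one checks f(r_2) ≡ 0 mod 7^3.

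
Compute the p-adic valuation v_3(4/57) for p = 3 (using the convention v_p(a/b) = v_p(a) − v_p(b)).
v_3(4/57) = -1

Factor powers of 3 from the numerator and denominator of the reduced fraction: 4 = 3^0 · 4 and 57 = 3^1 · 19. Apply v_p(a/b) = v_p(a) − v_p(b): v_3(4/57) = 0 − 1 = -1.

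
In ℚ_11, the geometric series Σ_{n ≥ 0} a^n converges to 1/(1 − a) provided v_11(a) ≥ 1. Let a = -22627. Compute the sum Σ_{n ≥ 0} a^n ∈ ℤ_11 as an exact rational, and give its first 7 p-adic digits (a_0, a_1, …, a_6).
Σ a^n = 1/(1 − a) = 1/22628;  first 7 digits = (1, 0, 0, 5, 9, 10, 2)

v_11(a) = 3 ≥ 1, so the series converges in ℤ_11 to 1/(1 − a) = 1/(1 − (-22627)) = 1/22628. Expand this rational in ℤ_11: compute digits iteratively via d_i = x_i mod 11, x_{i+1} = (x_i − d_i)/11. The first 7 digits are (1, 0, 0, 5, 9, 10, 2).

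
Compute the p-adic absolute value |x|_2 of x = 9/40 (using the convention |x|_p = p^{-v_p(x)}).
|9/40|_2 = 8

Step 1 — compute v_2(x) by factoring powers of 2 out of the numerator and denominator: v_2(9/40) = -3. Step 2 — apply |x|_p = p^{-v_p(x)} = 2^{3} = 8.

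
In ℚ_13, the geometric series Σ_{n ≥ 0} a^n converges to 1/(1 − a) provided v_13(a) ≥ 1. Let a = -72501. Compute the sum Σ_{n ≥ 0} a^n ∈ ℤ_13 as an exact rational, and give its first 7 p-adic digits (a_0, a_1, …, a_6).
Σ a^n = 1/(1 − a) = 1/72502;  first 7 digits = (1, 0, 0, 6, 10, 12, 9)

v_13(a) = 3 ≥ 1, so the series converges in ℤ_13 to 1/(1 − a) = 1/(1 − (-72501)) = 1/72502. Expand this rational in ℤ_13: compute digits iteratively via d_i = x_i mod 13, x_{i+1} = (x_i − d_i)/13. The first 7 digits are (1, 0, 0, 6, 10, 12, 9).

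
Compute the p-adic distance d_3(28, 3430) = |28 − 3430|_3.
d_3(28, 3430) = 1/243

Step 1 — x − y = 28 − 3430 = -3402. Step 2 — v_3(-3402) = 5 (factor: -3402 = −(3^5 · 14); the sign does not affect v_p). Step 3 — |x − y|_3 = 3^{-5} = 1/243.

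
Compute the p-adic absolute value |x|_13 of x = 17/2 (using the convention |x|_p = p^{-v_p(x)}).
|17/2|_13 = 1

Step 1 — compute v_13(x) by factoring powers of 13 out of the numerator and denominator: v_13(17/2) = 0. Step 2 — apply |x|_p = p^{-v_p(x)} = 13^{0} = 1.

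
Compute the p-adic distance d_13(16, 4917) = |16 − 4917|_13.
d_13(16, 4917) = 1/169

Step 1 — x − y = 16 − 4917 = -4901. Step 2 — v_13(-4901) = 2 (factor: -4901 = −(13^2 · 29); the sign does not affect v_p). Step 3 — |x − y|_13 = 13^{-2} = 1/169.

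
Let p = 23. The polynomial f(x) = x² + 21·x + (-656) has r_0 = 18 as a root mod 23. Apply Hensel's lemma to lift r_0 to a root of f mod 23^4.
r_3 = 161455 (mod 279841)

Hensel: r_{i+1} = r_i − f(r_i)·(f′(r_i))^{-1} mod 23^{i+2}, f′(x) = 2x + 21. Iterate:
  r_0 = 18 (mod 23)
  r_1 = 110 (mod 529)
  r_2 = 3284 (mod 12167)
  r_3 = 161455 (mod 279841)
Final: r = 161455 satisfies f(r) ≡ 0 mod 23^4.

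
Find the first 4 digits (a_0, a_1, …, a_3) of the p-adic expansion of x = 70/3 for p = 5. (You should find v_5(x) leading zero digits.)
(a_0, …, a_3) = (0, 3, 2, 3)

v_5(70/3) = 1, so a_0 = ... = a_0 = 0. Factor out: x = 5^1 · u with u = 14/3 a unit in ℤ_5. Expand u iteratively via a_{v+i} = u_i mod 5, u_{i+1} = (u_i − a_{v+i})/5:
  u_0 = 14/3;  a_1 = 3;  u_1 = (u_0 − 3)/5 = 1/3
  u_1 = 1/3;  a_2 = 2;  u_2 = (u_1 − 2)/5 = -1/3
  u_2 = -1/3;  a_3 = 3;  u_3 = (u_2 − 3)/5 = -2/3
Digits: (0, 3, 2, 3).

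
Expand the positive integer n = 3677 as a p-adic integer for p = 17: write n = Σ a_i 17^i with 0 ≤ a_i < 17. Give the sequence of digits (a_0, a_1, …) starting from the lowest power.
(a_0, a_1, …) = (5, 12, 12)

Repeated division by 17 gives the digits low-to-high: 3677 = 5 + 12·17^1 + 12·17^2. Digit sequence: (5, 12, 12).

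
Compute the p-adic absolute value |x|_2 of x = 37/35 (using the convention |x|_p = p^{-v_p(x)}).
|37/35|_2 = 1

Step 1 — compute v_2(x) by factoring powers of 2 out of the numerator and denominator: v_2(37/35) = 0. Step 2 — apply |x|_p = p^{-v_p(x)} = 2^{0} = 1.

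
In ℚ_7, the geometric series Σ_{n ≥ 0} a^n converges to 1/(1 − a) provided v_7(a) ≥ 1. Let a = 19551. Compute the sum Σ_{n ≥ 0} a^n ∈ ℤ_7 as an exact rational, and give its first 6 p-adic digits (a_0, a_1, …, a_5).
Σ a^n = 1/(1 − a) = -1/19550;  first 6 digits = (1, 0, 0, 1, 1, 1)

v_7(a) = 3 ≥ 1, so the series converges in ℤ_7 to 1/(1 − a) = 1/(1 − 19551) = -1/19550. Expand this rational in ℤ_7: compute digits iteratively via d_i = x_i mod 7, x_{i+1} = (x_i − d_i)/7. The first 6 digits are (1, 0, 0, 1, 1, 1).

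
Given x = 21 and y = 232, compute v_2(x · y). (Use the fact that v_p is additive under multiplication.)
v_2(4872) = 3

v_p(x) = 0 (factor: 21 = 2^0 · 21); v_p(y) = 3 (factor: 232 = 2^3 · 29). Additivity: v_p(xy) = v_p(x) + v_p(y) = 0 + 3 = 3. (Direct check: xy = 4872 = 2^3 · (609).)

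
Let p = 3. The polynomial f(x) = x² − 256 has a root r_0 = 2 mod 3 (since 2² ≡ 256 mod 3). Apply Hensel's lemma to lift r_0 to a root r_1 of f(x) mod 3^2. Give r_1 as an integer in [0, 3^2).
r_1 = 2 (mod 9)

Hensel's recurrence: r_{i+1} = r_i − f(r_i)·(f′(r_i))^{-1} mod 3^{i+2}, with f′(x) = 2x. Iterate:
  r_0 = 2 (mod 3)
  r_1 = 2 (mod 9)
Final: r_1 = 2, and one checks f(r_1) ≡ 0 mod 3^2.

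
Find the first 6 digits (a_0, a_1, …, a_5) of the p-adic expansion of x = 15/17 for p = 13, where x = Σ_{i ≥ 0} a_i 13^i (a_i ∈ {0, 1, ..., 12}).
(a_0, …, a_5) = (7, 11, 6, 1, 6, 11)

v_13(15/17) = 0 (numerator and denominator both coprime to 13), so x ∈ ℤ_13^×. Compute digits iteratively via a_i = x_i mod 13, x_{i+1} = (x_i − a_i)/13, with x_0 = x:
  x_0 = 15/17;  a_0 = 7;  x_1 = (x_0 − 7)/13 = -8/17
  x_1 = -8/17;  a_1 = 11;  x_2 = (x_1 − 11)/13 = -15/17
  x_2 = -15/17;  a_2 = 6;  x_3 = (x_2 − 6)/13 = -9/17
  x_3 = -9/17;  a_3 = 1;  x_4 = (x_3 − 1)/13 = -2/17
  x_4 = -2/17;  a_4 = 6;  x_5 = (x_4 − 6)/13 = -8/17
  x_5 = -8/17;  a_5 = 11;  x_6 = (x_5 − 11)/13 = -15/17
Digits: (7, 11, 6, 1, 6, 11).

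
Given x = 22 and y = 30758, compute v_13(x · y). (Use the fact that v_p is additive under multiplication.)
v_13(676676) = 3

v_p(x) = 0 (factor: 22 = 13^0 · 22); v_p(y) = 3 (factor: 30758 = 13^3 · 14). Additivity: v_p(xy) = v_p(x) + v_p(y) = 0 + 3 = 3. (Direct check: xy = 676676 = 13^3 · (308).)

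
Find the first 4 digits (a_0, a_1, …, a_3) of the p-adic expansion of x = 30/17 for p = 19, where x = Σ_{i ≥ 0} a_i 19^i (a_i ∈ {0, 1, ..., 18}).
(a_0, …, a_3) = (4, 1, 10, 14)

v_19(30/17) = 0 (numerator and denominator both coprime to 19), so x ∈ ℤ_19^×. Compute digits iteratively via a_i = x_i mod 19, x_{i+1} = (x_i − a_i)/19, with x_0 = x:
  x_0 = 30/17;  a_0 = 4;  x_1 = (x_0 − 4)/19 = -2/17
  x_1 = -2/17;  a_1 = 1;  x_2 = (x_1 − 1)/19 = -1/17
  x_2 = -1/17;  a_2 = 10;  x_3 = (x_2 − 10)/19 = -9/17
  x_3 = -9/17;  a_3 = 14;  x_4 = (x_3 − 14)/19 = -13/17
Digits: (4, 1, 10, 14).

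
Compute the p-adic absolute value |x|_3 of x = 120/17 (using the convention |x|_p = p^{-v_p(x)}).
|120/17|_3 = 1/3

Step 1 — compute v_3(x) by factoring powers of 3 out of the numerator and denominator: v_3(120/17) = 1. Step 2 — apply |x|_p = p^{-v_p(x)} = 3^{-1} = 1/3.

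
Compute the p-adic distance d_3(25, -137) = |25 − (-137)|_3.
d_3(25, -137) = 1/81

Step 1 — x − y = 25 − (-137) = 162. Step 2 — v_3(162) = 4 (factor: 162 = (3^4 · 2); the sign does not affect v_p). Step 3 — |x − y|_3 = 3^{-4} = 1/81.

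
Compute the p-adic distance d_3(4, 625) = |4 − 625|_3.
d_3(4, 625) = 1/27

Step 1 — x − y = 4 − 625 = -621. Step 2 — v_3(-621) = 3 (factor: -621 = −(3^3 · 23); the sign does not affect v_p). Step 3 — |x − y|_3 = 3^{-3} = 1/27.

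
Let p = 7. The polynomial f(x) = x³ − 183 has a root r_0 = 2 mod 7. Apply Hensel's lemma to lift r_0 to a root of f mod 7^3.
r_2 = 233 (mod 343)

Hensel: r_{i+1} = r_i − f(r_i)/f′(r_i) mod 7^{i+2}, where f′(x) = 3x². Iterate:
  r_0 = 2 (mod 7)
  r_1 = 37 (mod 49)
  r_2 = 233 (mod 343)
Final: r = 233 with f(r) ≡ 0 mod 7^3.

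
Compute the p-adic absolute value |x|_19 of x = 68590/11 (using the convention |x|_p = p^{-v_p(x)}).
|68590/11|_19 = 1/6859

Step 1 — compute v_19(x) by factoring powers of 19 out of the numerator and denominator: v_19(68590/11) = 3. Step 2 — apply |x|_p = p^{-v_p(x)} = 19^{-3} = 1/6859.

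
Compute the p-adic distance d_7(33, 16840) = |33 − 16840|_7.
d_7(33, 16840) = 1/16807

Step 1 — x − y = 33 − 16840 = -16807. Step 2 — v_7(-16807) = 5 (factor: -16807 = −(7^5 · 1); the sign does not affect v_p). Step 3 — |x − y|_7 = 7^{-5} = 1/16807.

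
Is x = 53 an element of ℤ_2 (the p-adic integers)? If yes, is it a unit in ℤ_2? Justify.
x ∈ ℤ_2^× (unit); v_2(x) = 0

ℤ_2 = {x ∈ ℚ_2 : v_2(x) ≥ 0} and ℤ_2^× = {x ∈ ℤ_2 : v_2(x) = 0}. Here v_2(53) = v_2(num) − v_2(den) = 0; compare against these criteria.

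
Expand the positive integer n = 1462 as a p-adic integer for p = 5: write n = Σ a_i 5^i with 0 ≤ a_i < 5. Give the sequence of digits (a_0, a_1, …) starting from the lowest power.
(a_0, a_1, …) = (2, 2, 3, 1, 2)

Repeated division by 5 gives the digits low-to-high: 1462 = 2 + 2·5^1 + 3·5^2 + 1·5^3 + 2·5^4. Digit sequence: (2, 2, 3, 1, 2).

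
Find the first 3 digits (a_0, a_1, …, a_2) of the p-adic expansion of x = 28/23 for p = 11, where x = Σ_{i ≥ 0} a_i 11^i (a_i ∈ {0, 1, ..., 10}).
(a_0, …, a_2) = (6, 1, 8)

v_11(28/23) = 0 (numerator and denominator both coprime to 11), so x ∈ ℤ_11^×. Compute digits iteratively via a_i = x_i mod 11, x_{i+1} = (x_i − a_i)/11, with x_0 = x:
  x_0 = 28/23;  a_0 = 6;  x_1 = (x_0 − 6)/11 = -10/23
  x_1 = -10/23;  a_1 = 1;  x_2 = (x_1 − 1)/11 = -3/23
  x_2 = -3/23;  a_2 = 8;  x_3 = (x_2 − 8)/11 = -17/23
Digits: (6, 1, 8).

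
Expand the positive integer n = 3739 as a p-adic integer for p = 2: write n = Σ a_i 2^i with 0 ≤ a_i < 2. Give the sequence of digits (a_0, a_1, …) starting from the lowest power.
(a_0, a_1, …) = (1, 1, 0, 1, 1, 0, 0, 1, 0, 1, 1, 1)

Repeated division by 2 gives the digits low-to-high: 3739 = 1 + 1·2^1 + 1·2^3 + 1·2^4 + 1·2^7 + 1·2^9 + 1·2^10 + 1·2^11. Digit sequence: (1, 1, 0, 1, 1, 0, 0, 1, 0, 1, 1, 1).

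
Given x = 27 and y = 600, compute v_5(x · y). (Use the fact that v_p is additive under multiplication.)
v_5(16200) = 2

v_p(x) = 0 (factor: 27 = 5^0 · 27); v_p(y) = 2 (factor: 600 = 5^2 · 24). Additivity: v_p(xy) = v_p(x) + v_p(y) = 0 + 2 = 2. (Direct check: xy = 16200 = 5^2 · (648).)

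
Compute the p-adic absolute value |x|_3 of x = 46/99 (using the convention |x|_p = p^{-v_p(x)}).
|46/99|_3 = 9

Step 1 — compute v_3(x) by factoring powers of 3 out of the numerator and denominator: v_3(46/99) = -2. Step 2 — apply |x|_p = p^{-v_p(x)} = 3^{2} = 9.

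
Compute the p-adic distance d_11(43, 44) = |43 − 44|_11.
d_11(43, 44) = 1

Step 1 — x − y = 43 − 44 = -1. Step 2 — v_11(-1) = 0 (factor: -1 = −(11^0 · 1); the sign does not affect v_p). Step 3 — |x − y|_11 = 11^{0} = 1.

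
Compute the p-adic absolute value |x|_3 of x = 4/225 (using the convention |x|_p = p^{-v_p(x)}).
|4/225|_3 = 9

Step 1 — compute v_3(x) by factoring powers of 3 out of the numerator and denominator: v_3(4/225) = -2. Step 2 — apply |x|_p = p^{-v_p(x)} = 3^{2} = 9.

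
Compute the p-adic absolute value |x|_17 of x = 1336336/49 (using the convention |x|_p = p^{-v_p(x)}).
|1336336/49|_17 = 1/83521

Step 1 — compute v_17(x) by factoring powers of 17 out of the numerator and denominator: v_17(1336336/49) = 4. Step 2 — apply |x|_p = p^{-v_p(x)} = 17^{-4} = 1/83521.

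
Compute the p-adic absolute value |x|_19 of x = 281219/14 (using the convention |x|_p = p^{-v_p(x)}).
|281219/14|_19 = 1/6859

Step 1 — compute v_19(x) by factoring powers of 19 out of the numerator and denominator: v_19(281219/14) = 3. Step 2 — apply |x|_p = p^{-v_p(x)} = 19^{-3} = 1/6859.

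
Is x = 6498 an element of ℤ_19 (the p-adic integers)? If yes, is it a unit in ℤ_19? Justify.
x ∈ ℤ_19 but not a unit; v_19(x) = 2 > 0

ℤ_19 = {x ∈ ℚ_19 : v_19(x) ≥ 0} and ℤ_19^× = {x ∈ ℤ_19 : v_19(x) = 0}. Here v_19(6498) = v_19(num) − v_19(den) = 2; compare against these criteria.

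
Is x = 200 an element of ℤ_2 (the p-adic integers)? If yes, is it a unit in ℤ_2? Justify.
x ∈ ℤ_2 but not a unit; v_2(x) = 3 > 0

ℤ_2 = {x ∈ ℚ_2 : v_2(x) ≥ 0} and ℤ_2^× = {x ∈ ℤ_2 : v_2(x) = 0}. Here v_2(200) = v_2(num) − v_2(den) = 3; compare against these criteria.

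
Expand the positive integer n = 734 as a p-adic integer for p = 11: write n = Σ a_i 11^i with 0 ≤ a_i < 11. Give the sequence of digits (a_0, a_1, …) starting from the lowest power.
(a_0, a_1, …) = (8, 0, 6)

Repeated division by 11 gives the digits low-to-high: 734 = 8 + 6·11^2. Digit sequence: (8, 0, 6).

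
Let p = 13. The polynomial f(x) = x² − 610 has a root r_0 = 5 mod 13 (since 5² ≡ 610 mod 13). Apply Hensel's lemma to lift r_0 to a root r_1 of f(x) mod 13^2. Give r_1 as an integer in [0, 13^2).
r_1 = 148 (mod 169)

Hensel's recurrence: r_{i+1} = r_i − f(r_i)·(f′(r_i))^{-1} mod 13^{i+2}, with f′(x) = 2x. Iterate:
  r_0 = 5 (mod 13)
  r_1 = 148 (mod 169)
Final: r_1 = 148, and one checks f(r_1) ≡ 0 mod 13^2.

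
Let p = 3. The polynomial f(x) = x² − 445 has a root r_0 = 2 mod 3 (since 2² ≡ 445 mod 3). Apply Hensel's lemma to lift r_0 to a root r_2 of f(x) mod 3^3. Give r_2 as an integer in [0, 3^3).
r_2 = 11 (mod 27)

Hensel's recurrence: r_{i+1} = r_i − f(r_i)·(f′(r_i))^{-1} mod 3^{i+2}, with f′(x) = 2x. Iterate:
  r_0 = 2 (mod 3)
  r_1 = 2 (mod 9)
  r_2 = 11 (mod 27)
Final: r_2 = 11, and one checks f(r_2) ≡ 0 mod 3^3.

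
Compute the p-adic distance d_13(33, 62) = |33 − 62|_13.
d_13(33, 62) = 1

Step 1 — x − y = 33 − 62 = -29. Step 2 — v_13(-29) = 0 (factor: -29 = −(13^0 · 29); the sign does not affect v_p). Step 3 — |x − y|_13 = 13^{0} = 1.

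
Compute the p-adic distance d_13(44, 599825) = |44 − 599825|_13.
d_13(44, 599825) = 1/28561

Step 1 — x − y = 44 − 599825 = -599781. Step 2 — v_13(-599781) = 4 (factor: -599781 = −(13^4 · 21); the sign does not affect v_p). Step 3 — |x − y|_13 = 13^{-4} = 1/28561.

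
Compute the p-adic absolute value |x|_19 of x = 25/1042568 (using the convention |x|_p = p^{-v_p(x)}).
|25/1042568|_19 = 130321

Step 1 — compute v_19(x) by factoring powers of 19 out of the numerator and denominator: v_19(25/1042568) = -4. Step 2 — apply |x|_p = p^{-v_p(x)} = 19^{4} = 130321.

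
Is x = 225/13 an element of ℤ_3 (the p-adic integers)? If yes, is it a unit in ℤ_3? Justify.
x ∈ ℤ_3 but not a unit; v_3(x) = 2 > 0

ℤ_3 = {x ∈ ℚ_3 : v_3(x) ≥ 0} and ℤ_3^× = {x ∈ ℤ_3 : v_3(x) = 0}. Here v_3(225/13) = v_3(num) − v_3(den) = 2; compare against these criteria.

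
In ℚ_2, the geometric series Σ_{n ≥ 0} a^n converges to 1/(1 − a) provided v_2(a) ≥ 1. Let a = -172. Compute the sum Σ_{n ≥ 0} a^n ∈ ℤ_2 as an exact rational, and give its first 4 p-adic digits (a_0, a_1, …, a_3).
Σ a^n = 1/(1 − a) = 1/173;  first 4 digits = (1, 0, 1, 0)

v_2(a) = 2 ≥ 1, so the series converges in ℤ_2 to 1/(1 − a) = 1/(1 − (-172)) = 1/173. Expand this rational in ℤ_2: compute digits iteratively via d_i = x_i mod 2, x_{i+1} = (x_i − d_i)/2. The first 4 digits are (1, 0, 1, 0).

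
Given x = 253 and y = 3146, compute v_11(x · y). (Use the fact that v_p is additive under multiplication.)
v_11(795938) = 3

v_p(x) = 1 (factor: 253 = 11^1 · 23); v_p(y) = 2 (factor: 3146 = 11^2 · 26). Additivity: v_p(xy) = v_p(x) + v_p(y) = 1 + 2 = 3. (Direct check: xy = 795938 = 11^3 · (598).)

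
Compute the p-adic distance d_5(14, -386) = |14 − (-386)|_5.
d_5(14, -386) = 1/25

Step 1 — x − y = 14 − (-386) = 400. Step 2 — v_5(400) = 2 (factor: 400 = (5^2 · 16); the sign does not affect v_p). Step 3 — |x − y|_5 = 5^{-2} = 1/25.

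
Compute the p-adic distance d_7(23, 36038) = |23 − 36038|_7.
d_7(23, 36038) = 1/2401

Step 1 — x − y = 23 − 36038 = -36015. Step 2 — v_7(-36015) = 4 (factor: -36015 = −(7^4 · 15); the sign does not affect v_p). Step 3 — |x − y|_7 = 7^{-4} = 1/2401.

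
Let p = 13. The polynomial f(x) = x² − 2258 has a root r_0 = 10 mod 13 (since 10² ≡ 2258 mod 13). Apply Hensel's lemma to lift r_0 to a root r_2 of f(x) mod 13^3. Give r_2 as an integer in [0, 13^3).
r_2 = 1791 (mod 2197)

Hensel's recurrence: r_{i+1} = r_i − f(r_i)·(f′(r_i))^{-1} mod 13^{i+2}, with f′(x) = 2x. Iterate:
  r_0 = 10 (mod 13)
  r_1 = 101 (mod 169)
  r_2 = 1791 (mod 2197)
Final: r_2 = 1791, and one checks f(r_2) ≡ 0 mod 13^3.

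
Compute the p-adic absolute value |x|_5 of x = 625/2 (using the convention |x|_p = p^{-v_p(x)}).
|625/2|_5 = 1/625

Step 1 — compute v_5(x) by factoring powers of 5 out of the numerator and denominator: v_5(625/2) = 4. Step 2 — apply |x|_p = p^{-v_p(x)} = 5^{-4} = 1/625.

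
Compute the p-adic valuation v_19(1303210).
v_19(1303210) = 4

v_19(n) is the largest exponent k such that 19^k divides n. Factor out: 1303210 = 19^4 · 10. (Sign doesn't affect v_p.) So v_19(1303210) = 4.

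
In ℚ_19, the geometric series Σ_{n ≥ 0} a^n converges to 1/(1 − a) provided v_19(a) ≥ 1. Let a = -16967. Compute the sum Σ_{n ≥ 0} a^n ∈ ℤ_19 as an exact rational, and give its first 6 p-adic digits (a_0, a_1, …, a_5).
Σ a^n = 1/(1 − a) = 1/16968;  first 6 digits = (1, 0, 10, 16, 4, 2)

v_19(a) = 2 ≥ 1, so the series converges in ℤ_19 to 1/(1 − a) = 1/(1 − (-16967)) = 1/16968. Expand this rational in ℤ_19: compute digits iteratively via d_i = x_i mod 19, x_{i+1} = (x_i − d_i)/19. The first 6 digits are (1, 0, 10, 16, 4, 2).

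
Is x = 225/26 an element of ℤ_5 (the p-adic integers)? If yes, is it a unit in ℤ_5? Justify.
x ∈ ℤ_5 but not a unit; v_5(x) = 2 > 0

ℤ_5 = {x ∈ ℚ_5 : v_5(x) ≥ 0} and ℤ_5^× = {x ∈ ℤ_5 : v_5(x) = 0}. Here v_5(225/26) = v_5(num) − v_5(den) = 2; compare against these criteria.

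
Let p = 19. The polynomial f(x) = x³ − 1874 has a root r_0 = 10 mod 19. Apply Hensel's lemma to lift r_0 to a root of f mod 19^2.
r_1 = 333 (mod 361)

Hensel: r_{i+1} = r_i − f(r_i)/f′(r_i) mod 19^{i+2}, where f′(x) = 3x². Iterate:
  r_0 = 10 (mod 19)
  r_1 = 333 (mod 361)
Final: r = 333 with f(r) ≡ 0 mod 19^2.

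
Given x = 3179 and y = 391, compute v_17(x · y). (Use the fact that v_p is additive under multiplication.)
v_17(1242989) = 3

v_p(x) = 2 (factor: 3179 = 17^2 · 11); v_p(y) = 1 (factor: 391 = 17^1 · 23). Additivity: v_p(xy) = v_p(x) + v_p(y) = 2 + 1 = 3. (Direct check: xy = 1242989 = 17^3 · (253).)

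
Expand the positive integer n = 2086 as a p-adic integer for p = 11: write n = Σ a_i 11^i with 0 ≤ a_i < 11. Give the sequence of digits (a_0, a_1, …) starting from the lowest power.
(a_0, a_1, …) = (7, 2, 6, 1)

Repeated division by 11 gives the digits low-to-high: 2086 = 7 + 2·11^1 + 6·11^2 + 1·11^3. Digit sequence: (7, 2, 6, 1).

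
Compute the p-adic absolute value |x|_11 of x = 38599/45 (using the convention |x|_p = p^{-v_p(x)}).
|38599/45|_11 = 1/1331

Step 1 — compute v_11(x) by factoring powers of 11 out of the numerator and denominator: v_11(38599/45) = 3. Step 2 — apply |x|_p = p^{-v_p(x)} = 11^{-3} = 1/1331.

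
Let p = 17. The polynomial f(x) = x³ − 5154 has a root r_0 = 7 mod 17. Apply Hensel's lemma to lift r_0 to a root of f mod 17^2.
r_1 = 24 (mod 289)

Hensel: r_{i+1} = r_i − f(r_i)/f′(r_i) mod 17^{i+2}, where f′(x) = 3x². Iterate:
  r_0 = 7 (mod 17)
  r_1 = 24 (mod 289)
Final: r = 24 with f(r) ≡ 0 mod 17^2.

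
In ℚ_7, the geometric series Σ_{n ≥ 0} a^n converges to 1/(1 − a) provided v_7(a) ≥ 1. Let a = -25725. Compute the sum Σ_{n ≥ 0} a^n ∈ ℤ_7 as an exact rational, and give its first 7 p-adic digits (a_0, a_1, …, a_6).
Σ a^n = 1/(1 − a) = 1/25726;  first 7 digits = (1, 0, 0, 2, 3, 5, 3)

v_7(a) = 3 ≥ 1, so the series converges in ℤ_7 to 1/(1 − a) = 1/(1 − (-25725)) = 1/25726. Expand this rational in ℤ_7: compute digits iteratively via d_i = x_i mod 7, x_{i+1} = (x_i − d_i)/7. The first 7 digits are (1, 0, 0, 2, 3, 5, 3).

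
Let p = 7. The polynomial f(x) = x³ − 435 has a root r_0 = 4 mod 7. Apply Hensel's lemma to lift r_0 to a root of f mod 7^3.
r_2 = 123 (mod 343)

Hensel: r_{i+1} = r_i − f(r_i)/f′(r_i) mod 7^{i+2}, where f′(x) = 3x². Iterate:
  r_0 = 4 (mod 7)
  r_1 = 25 (mod 49)
  r_2 = 123 (mod 343)
Final: r = 123 with f(r) ≡ 0 mod 7^3.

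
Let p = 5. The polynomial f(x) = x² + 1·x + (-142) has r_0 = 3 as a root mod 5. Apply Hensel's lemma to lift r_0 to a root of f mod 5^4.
r_3 = 418 (mod 625)

Hensel: r_{i+1} = r_i − f(r_i)·(f′(r_i))^{-1} mod 5^{i+2}, f′(x) = 2x + 1. Iterate:
  r_0 = 3 (mod 5)
  r_1 = 18 (mod 25)
  r_2 = 43 (mod 125)
  r_3 = 418 (mod 625)
Final: r = 418 satisfies f(r) ≡ 0 mod 5^4.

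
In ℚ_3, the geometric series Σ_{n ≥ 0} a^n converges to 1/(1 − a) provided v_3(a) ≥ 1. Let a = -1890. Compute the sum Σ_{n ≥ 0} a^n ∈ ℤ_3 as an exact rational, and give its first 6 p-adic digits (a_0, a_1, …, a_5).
Σ a^n = 1/(1 − a) = 1/1891;  first 6 digits = (1, 0, 0, 2, 0, 1)

v_3(a) = 3 ≥ 1, so the series converges in ℤ_3 to 1/(1 − a) = 1/(1 − (-1890)) = 1/1891. Expand this rational in ℤ_3: compute digits iteratively via d_i = x_i mod 3, x_{i+1} = (x_i − d_i)/3. The first 6 digits are (1, 0, 0, 2, 0, 1).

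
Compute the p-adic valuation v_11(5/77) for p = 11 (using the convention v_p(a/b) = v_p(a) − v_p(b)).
v_11(5/77) = -1

Factor powers of 11 from the numerator and denominator of the reduced fraction: 5 = 11^0 · 5 and 77 = 11^1 · 7. Apply v_p(a/b) = v_p(a) − v_p(b): v_11(5/77) = 0 − 1 = -1.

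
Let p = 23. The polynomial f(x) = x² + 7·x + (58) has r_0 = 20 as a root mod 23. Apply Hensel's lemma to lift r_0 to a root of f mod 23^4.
r_3 = 83004 (mod 279841)

Hensel: r_{i+1} = r_i − f(r_i)·(f′(r_i))^{-1} mod 23^{i+2}, f′(x) = 2x + 7. Iterate:
  r_0 = 20 (mod 23)
  r_1 = 480 (mod 529)
  r_2 = 10002 (mod 12167)
  r_3 = 83004 (mod 279841)
Final: r = 83004 satisfies f(r) ≡ 0 mod 23^4.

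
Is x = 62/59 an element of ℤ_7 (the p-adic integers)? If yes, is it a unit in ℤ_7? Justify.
x ∈ ℤ_7^× (unit); v_7(x) = 0

ℤ_7 = {x ∈ ℚ_7 : v_7(x) ≥ 0} and ℤ_7^× = {x ∈ ℤ_7 : v_7(x) = 0}. Here v_7(62/59) = v_7(num) − v_7(den) = 0; compare against these criteria.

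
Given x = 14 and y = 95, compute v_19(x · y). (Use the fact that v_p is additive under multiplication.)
v_19(1330) = 1

v_p(x) = 0 (factor: 14 = 19^0 · 14); v_p(y) = 1 (factor: 95 = 19^1 · 5). Additivity: v_p(xy) = v_p(x) + v_p(y) = 0 + 1 = 1. (Direct check: xy = 1330 = 19^1 · (70).)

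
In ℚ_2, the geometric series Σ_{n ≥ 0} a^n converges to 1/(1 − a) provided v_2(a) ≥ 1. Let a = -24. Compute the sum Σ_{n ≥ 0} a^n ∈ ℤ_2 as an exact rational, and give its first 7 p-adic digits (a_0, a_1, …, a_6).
Σ a^n = 1/(1 − a) = 1/25;  first 7 digits = (1, 0, 0, 1, 0, 1, 0)

v_2(a) = 3 ≥ 1, so the series converges in ℤ_2 to 1/(1 − a) = 1/(1 − (-24)) = 1/25. Expand this rational in ℤ_2: compute digits iteratively via d_i = x_i mod 2, x_{i+1} = (x_i − d_i)/2. The first 7 digits are (1, 0, 0, 1, 0, 1, 0).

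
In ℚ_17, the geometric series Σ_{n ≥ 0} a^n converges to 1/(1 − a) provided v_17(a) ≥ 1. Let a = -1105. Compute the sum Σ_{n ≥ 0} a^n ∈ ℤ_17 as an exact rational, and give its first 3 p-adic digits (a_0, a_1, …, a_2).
Σ a^n = 1/(1 − a) = 1/1106;  first 3 digits = (1, 3, 5)

v_17(a) = 1 ≥ 1, so the series converges in ℤ_17 to 1/(1 − a) = 1/(1 − (-1105)) = 1/1106. Expand this rational in ℤ_17: compute digits iteratively via d_i = x_i mod 17, x_{i+1} = (x_i − d_i)/17. The first 3 digits are (1, 3, 5).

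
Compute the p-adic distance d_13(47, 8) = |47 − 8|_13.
d_13(47, 8) = 1/13

Step 1 — x − y = 47 − 8 = 39. Step 2 — v_13(39) = 1 (factor: 39 = (13^1 · 3); the sign does not affect v_p). Step 3 — |x − y|_13 = 13^{-1} = 1/13.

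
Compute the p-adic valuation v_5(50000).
v_5(50000) = 5

v_5(n) is the largest exponent k such that 5^k divides n. Factor out: 50000 = 5^5 · 16. (Sign doesn't affect v_p.) So v_5(50000) = 5.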